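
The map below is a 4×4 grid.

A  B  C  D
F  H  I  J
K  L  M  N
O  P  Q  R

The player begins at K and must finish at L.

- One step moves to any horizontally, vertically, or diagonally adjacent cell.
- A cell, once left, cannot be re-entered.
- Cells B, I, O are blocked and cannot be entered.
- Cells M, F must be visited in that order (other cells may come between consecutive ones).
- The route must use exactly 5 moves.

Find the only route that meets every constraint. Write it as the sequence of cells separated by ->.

The waypoints must appear in the order M, F, with no cell reused.
Route from K: down-right to P, up-right to M, up-left to H, left to F, down-right to L — 5 moves in all.
Check: order respected (M at step 2, F at step 4); 5 moves as required.

K -> P -> M -> H -> F -> L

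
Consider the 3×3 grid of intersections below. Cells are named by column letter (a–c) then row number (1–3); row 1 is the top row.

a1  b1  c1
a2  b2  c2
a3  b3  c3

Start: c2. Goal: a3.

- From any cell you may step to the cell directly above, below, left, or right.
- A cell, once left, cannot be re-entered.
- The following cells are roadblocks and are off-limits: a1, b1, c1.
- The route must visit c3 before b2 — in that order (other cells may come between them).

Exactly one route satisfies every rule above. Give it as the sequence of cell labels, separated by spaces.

c2 c3 b3 b2 a2 a3

The waypoints must appear in the order c3, b2, with no cell reused.
Route from c2: down 1 to c3, left 1 to b3, up 1 to b2, left 1 to a2, down 1 to a3 — 5 moves in all.
Check: order respected (c3 at step 1, b2 at step 3).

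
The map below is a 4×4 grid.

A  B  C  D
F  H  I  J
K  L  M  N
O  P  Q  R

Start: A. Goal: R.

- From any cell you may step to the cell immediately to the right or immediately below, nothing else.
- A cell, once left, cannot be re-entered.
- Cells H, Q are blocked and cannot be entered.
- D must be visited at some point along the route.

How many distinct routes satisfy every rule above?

A right/down-only route from A to R makes exactly 3 down-moves and 3 right-moves in some order.
With no other constraints that would be C(6,3) = 20 routes.
Split at D and multiply the segment counts (each segment already excludes blocked cells): A→D: 1; D→R: 1; product = 1.
That gives 1 route.

1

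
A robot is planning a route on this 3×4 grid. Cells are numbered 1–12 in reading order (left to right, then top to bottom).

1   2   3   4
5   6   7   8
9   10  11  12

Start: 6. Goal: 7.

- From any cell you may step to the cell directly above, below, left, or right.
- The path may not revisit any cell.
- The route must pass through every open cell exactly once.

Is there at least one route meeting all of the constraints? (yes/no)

yes

One route that works: 6 → 2 → 1 → 5 → 9 → 10 → 11 → 12 → 8 → 4 → 3 → 7.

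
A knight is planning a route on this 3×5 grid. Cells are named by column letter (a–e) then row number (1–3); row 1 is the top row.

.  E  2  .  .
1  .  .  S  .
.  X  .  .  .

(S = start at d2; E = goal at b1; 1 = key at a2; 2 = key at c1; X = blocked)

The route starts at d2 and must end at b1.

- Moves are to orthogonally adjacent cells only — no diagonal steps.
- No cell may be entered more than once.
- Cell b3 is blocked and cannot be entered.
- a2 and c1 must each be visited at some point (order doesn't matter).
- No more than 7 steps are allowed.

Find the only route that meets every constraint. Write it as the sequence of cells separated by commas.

Any route must reach a2 and c1 and still end at b1 within 7 moves, so the order of the required stops is forced.
Route from d2: up 1 to d1, left 1 to c1, down 1 to c2, left 2 to a2, up 1 to a1, right 1 to b1 — 7 moves in all.
Check: all required cells visited; 7 ≤ 7 moves.

d2, d1, c1, c2, b2, a2, a1, b1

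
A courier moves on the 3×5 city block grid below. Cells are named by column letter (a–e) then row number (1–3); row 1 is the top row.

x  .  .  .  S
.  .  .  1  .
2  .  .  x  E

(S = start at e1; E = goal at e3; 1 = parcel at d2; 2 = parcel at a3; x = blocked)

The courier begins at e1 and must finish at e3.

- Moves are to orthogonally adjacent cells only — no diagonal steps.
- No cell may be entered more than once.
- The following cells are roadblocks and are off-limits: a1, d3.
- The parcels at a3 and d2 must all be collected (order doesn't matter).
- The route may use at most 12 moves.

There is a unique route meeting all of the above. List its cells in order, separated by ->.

e1 -> d1 -> c1 -> b1 -> b2 -> a2 -> a3 -> b3 -> c3 -> c2 -> d2 -> e2 -> e3

The 12-move cap with required stops at a3, d2 leaves no slack for detours.
Route from e1: 3× left (reaching b1), down to b2, left to a2, down to a3, 2× right (reaching c3), up to c2, 2× right (reaching e2), down to e3 — 12 moves in all.
Check: all required cells visited; 12 ≤ 12 moves.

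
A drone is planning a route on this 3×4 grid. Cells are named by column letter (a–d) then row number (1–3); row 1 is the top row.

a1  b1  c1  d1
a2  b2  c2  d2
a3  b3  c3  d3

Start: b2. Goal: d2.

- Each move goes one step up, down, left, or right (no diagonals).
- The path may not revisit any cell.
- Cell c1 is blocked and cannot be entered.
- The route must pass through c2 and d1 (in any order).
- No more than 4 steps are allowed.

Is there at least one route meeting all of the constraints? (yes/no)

no

d1 must be visited but has only one open neighbour (d2), and it is neither the start nor the goal — the route would have to enter and leave through d2, re-entering it.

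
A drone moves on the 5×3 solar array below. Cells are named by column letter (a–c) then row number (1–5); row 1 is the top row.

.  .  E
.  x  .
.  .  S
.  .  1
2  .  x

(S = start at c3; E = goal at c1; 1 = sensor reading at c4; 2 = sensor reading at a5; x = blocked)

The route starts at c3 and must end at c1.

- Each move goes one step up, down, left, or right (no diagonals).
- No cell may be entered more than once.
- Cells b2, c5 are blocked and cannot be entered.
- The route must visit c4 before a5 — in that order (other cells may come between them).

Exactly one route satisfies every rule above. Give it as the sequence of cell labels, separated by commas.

c3, c4, b4, b5, a5, a4, a3, a2, a1, b1, c1

The waypoints must appear in the order c4, a5, with no cell reused.
Route from c3: down 1 to c4, left 1 to b4, down 1 to b5, left 1 to a5, up 4 to a1, right 2 to c1 — 10 moves in all.
Check: order respected (1 at step 1, 2 at step 4).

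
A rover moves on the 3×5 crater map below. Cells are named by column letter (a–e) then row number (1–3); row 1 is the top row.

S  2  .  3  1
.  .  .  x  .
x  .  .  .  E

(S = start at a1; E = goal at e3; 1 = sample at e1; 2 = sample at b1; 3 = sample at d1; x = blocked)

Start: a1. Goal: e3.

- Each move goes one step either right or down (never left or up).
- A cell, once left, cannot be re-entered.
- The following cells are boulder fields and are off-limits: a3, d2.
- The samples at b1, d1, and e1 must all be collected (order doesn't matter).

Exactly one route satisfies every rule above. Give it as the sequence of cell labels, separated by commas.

a1, b1, c1, d1, e1, e2, e3

Moves only go right or down, so the column and row indices never decrease.
Route from a1: 4× right (reaching e1), 2× down (reaching e3) — 6 moves in all.
Check: all required cells visited.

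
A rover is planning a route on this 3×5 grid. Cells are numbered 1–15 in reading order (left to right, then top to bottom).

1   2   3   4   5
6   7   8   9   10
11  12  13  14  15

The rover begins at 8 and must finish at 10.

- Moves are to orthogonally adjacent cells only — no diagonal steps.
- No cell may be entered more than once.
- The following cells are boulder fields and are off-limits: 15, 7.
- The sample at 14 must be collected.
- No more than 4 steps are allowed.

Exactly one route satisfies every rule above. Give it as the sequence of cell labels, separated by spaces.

8 13 14 9 10

Any route must reach 14 and still end at 10 within 4 moves, so the order of the required stops is forced.
Route from 8: down 1 to 13, right 1 to 14, up 1 to 9, right 1 to 10 — 4 moves in all.
Check: all required cells visited; 4 ≤ 4 moves.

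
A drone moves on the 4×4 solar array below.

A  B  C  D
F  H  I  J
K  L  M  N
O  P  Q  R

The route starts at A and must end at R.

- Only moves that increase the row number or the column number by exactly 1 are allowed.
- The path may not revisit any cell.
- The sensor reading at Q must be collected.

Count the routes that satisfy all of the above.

A right/down-only route from A to R makes exactly 3 down-moves and 3 right-moves in some order.
With no other constraints that would be C(6,3) = 20 routes.
Split at Q and multiply the segment counts: A→Q: 10; Q→R: 1; product = 10.
That gives 10 routes.

10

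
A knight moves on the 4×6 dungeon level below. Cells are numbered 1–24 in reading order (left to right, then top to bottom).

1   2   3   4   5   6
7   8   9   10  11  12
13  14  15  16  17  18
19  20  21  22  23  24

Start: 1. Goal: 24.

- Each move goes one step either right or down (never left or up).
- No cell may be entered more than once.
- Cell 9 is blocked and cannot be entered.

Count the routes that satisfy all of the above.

A right/down-only route from 1 to 24 makes exactly 3 down-moves and 5 right-moves in some order.
With no other constraints that would be C(8,3) = 56 routes.
Subtract routes through each blocked cell (inclusion–exclusion for overlaps): − through 9: 30 → 26.
That gives 26 routes.

26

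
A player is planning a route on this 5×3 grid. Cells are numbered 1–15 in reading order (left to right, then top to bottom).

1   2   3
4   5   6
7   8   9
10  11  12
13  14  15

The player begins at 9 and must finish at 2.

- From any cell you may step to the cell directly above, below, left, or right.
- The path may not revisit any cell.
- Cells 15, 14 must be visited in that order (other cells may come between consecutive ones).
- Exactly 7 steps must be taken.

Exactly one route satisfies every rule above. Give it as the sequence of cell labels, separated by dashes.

9 - 12 - 15 - 14 - 11 - 8 - 5 - 2

The waypoints must appear in the order 15, 14, with no cell reused.
Route from 9: 2× down (reaching 15), left to 14, 4× up (reaching 2) — 7 moves in all.
Check: order respected (15 at step 2, 14 at step 3); 7 moves as required.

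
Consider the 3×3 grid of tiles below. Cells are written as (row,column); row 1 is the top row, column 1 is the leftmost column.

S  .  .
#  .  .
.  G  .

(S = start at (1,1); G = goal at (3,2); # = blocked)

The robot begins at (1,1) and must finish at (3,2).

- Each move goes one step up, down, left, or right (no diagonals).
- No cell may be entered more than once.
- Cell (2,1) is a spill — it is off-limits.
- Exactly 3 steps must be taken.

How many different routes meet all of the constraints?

1

Need simple routes of exactly 3 moves from (1,1) to (3,2) (Manhattan distance 3, so 0 moves are spent on a detour and 0 undoing it).
Enumerating: (1,1) (1,2) (2,2) (3,2).
That gives 1 route.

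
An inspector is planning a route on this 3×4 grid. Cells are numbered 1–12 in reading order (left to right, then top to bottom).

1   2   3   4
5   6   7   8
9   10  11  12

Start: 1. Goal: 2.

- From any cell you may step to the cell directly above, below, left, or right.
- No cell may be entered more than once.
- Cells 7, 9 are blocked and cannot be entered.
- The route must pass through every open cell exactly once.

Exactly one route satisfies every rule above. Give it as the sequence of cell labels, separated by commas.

Need to visit all 10 open cells exactly once, starting at 1 and ending at 2.
Cell 8 has only two open neighbours (4 and 12), so the path must pass straight through it: one of those is the cell it's entered from and the other is where it exits.
Route from 1: down to 5, right to 6, down to 10, 2× right (reaching 12), 2× up (reaching 4), 2× left (reaching 2) — 9 moves in all.
Check: all 10 open cells covered.

1, 5, 6, 10, 11, 12, 8, 4, 3, 2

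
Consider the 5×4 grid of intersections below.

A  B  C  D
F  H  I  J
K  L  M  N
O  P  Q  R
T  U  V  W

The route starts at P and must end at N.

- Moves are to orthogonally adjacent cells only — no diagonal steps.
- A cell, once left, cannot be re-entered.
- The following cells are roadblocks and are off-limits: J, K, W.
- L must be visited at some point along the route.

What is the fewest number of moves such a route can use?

3

Any route passes through L somewhere between P and N. Summing Manhattan distances along the two legs (P → L → N) gives a lower bound of 1 + 2 = 3 moves.
A route of 3 moves achieves this: P → L → M → N.
Since 3 matches the lower bound, it is optimal.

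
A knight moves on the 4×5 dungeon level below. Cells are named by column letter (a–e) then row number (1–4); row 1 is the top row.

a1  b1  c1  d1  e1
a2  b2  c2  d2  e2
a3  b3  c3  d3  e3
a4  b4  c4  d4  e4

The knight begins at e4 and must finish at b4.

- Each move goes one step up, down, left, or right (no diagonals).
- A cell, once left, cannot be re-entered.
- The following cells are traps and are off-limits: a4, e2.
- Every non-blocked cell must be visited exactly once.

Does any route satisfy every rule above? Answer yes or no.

no

Cell e1 has only one open neighbour but is neither the start nor the goal, so a Hamiltonian route would have to both enter and leave it through the same neighbour — impossible without revisiting.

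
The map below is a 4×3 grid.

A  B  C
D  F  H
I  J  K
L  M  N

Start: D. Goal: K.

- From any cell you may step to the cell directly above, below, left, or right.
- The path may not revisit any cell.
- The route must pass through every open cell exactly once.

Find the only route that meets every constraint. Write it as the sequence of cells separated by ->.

D -> A -> B -> C -> H -> F -> J -> I -> L -> M -> N -> K

Need to visit all 12 open cells exactly once, starting at D and ending at K.
Cell N has only two open neighbours (K and M), so the path must pass straight through it: one of those is the cell it's entered from and the other is where it exits.
Route from D: up 1 to A, right 2 to C, down 1 to H, left 1 to F, down 1 to J, left 1 to I, down 1 to L, right 2 to N, up 1 to K — 11 moves in all.
Check: all 12 open cells covered.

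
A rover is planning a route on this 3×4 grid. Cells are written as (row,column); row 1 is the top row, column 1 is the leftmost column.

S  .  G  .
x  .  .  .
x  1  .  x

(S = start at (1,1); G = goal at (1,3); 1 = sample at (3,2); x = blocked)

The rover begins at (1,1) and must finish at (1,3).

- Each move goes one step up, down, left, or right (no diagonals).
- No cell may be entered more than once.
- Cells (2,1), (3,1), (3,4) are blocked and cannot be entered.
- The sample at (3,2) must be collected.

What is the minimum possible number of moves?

6

Any route passes through (3,2) somewhere between (1,1) and (1,3). Summing Manhattan distances along the two legs ((1,1) → (3,2) → (1,3)) gives a lower bound of 3 + 3 = 6 moves.
A route of 6 moves achieves this: (1,1) → (1,2) → (2,2) → (3,2) → (3,3) → (2,3) → (1,3).
Since 6 matches the lower bound, it is optimal.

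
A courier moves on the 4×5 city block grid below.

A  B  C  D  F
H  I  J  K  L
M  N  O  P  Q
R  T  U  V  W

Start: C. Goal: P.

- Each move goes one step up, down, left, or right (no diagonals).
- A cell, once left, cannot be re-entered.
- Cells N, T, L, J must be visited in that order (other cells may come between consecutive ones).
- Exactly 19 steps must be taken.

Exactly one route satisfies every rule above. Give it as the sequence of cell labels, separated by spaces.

The waypoints must appear in the order N, T, L, J, with no cell reused.
Route from C: left 2 to A, down 1 to H, right 1 to I, down 1 to N, left 1 to M, down 1 to R, right 4 to W, up 3 to F, left 1 to D, down 1 to K, left 1 to J, down 1 to O, right 1 to P — 19 moves in all.
Check: order respected (N at step 5, T at step 8, L at step 13, J at step 17); 19 moves as required.

C B A H I N M R T U V W Q L F D K J O P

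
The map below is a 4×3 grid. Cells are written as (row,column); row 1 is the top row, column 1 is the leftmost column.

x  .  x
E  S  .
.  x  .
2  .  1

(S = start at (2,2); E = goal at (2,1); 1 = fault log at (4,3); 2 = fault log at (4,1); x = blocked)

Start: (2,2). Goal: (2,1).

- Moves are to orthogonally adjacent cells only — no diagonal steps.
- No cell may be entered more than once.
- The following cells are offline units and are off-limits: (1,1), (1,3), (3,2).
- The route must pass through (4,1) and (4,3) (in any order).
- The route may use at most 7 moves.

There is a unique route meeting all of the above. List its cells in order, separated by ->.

Any route must reach (4,1) and (4,3) and still end at (2,1) within 7 moves, so the order of the required stops is forced.
Route from (2,2): right 1 to (2,3), down 2 to (4,3), left 2 to (4,1), up 2 to (2,1) — 7 moves in all.
Check: all required cells visited; 7 ≤ 7 moves.

(2,2) -> (2,3) -> (3,3) -> (4,3) -> (4,2) -> (4,1) -> (3,1) -> (2,1)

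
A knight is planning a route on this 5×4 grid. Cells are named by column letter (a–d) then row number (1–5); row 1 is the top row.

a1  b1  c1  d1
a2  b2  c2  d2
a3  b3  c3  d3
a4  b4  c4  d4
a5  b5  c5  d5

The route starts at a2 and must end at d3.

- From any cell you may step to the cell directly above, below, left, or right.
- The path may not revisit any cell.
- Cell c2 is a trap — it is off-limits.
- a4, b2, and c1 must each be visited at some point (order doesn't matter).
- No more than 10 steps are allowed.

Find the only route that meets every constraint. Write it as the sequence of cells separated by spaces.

The 10-move cap with required stops at a4, b2, c1 leaves no slack for detours.
Route from a2: down 2 to a4, right 1 to b4, up 3 to b1, right 2 to d1, down 2 to d3 — 10 moves in all.
Check: all required cells visited; 10 ≤ 10 moves.

a2 a3 a4 b4 b3 b2 b1 c1 d1 d2 d3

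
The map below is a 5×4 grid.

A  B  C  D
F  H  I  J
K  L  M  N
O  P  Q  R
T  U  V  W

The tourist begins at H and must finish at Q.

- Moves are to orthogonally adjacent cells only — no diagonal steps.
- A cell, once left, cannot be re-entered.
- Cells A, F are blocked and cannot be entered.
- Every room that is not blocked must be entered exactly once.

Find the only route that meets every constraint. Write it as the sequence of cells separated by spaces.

H B C D J I M N R W V U T O K L P Q

Need to visit all 18 open cells exactly once, starting at H and ending at Q.
Cell B has only two open neighbours (H and C), so the path must pass straight through it: one of those is the cell it's entered from and the other is where it exits.
Route from H: up to B, 2× right (reaching D), down to J, left to I, down to M, right to N, 2× down (reaching W), 3× left (reaching T), 2× up (reaching K), right to L, down to P, right to Q — 17 moves in all.
Check: all 18 open cells covered.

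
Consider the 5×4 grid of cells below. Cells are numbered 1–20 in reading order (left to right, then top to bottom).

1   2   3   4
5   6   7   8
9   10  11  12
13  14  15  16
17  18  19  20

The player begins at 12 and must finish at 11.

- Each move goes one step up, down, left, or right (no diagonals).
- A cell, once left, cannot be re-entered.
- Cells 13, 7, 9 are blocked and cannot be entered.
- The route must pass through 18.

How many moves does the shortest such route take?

Any route passes through 18 somewhere between 12 and 11. Summing Manhattan distances along the two legs (12 → 18 → 11) gives a lower bound of 4 + 3 = 7 moves.
A route of 7 moves achieves this: 12 → 16 → 20 → 19 → 18 → 14 → 10 → 11.
Since 7 matches the lower bound, it is optimal.

7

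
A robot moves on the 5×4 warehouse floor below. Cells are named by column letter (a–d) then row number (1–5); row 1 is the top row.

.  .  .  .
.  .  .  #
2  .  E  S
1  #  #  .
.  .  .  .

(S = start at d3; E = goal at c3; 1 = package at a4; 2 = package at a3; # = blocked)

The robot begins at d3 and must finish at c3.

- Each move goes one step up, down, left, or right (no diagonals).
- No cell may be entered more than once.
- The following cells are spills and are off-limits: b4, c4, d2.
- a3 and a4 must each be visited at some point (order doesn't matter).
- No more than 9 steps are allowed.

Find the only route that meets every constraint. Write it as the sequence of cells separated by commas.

d3, d4, d5, c5, b5, a5, a4, a3, b3, c3

The 9-move cap with required stops at a3, a4 leaves no slack for detours.
Route from d3: 2× down (reaching d5), 3× left (reaching a5), 2× up (reaching a3), 2× right (reaching c3) — 9 moves in all.
Check: all required cells visited; 9 ≤ 9 moves.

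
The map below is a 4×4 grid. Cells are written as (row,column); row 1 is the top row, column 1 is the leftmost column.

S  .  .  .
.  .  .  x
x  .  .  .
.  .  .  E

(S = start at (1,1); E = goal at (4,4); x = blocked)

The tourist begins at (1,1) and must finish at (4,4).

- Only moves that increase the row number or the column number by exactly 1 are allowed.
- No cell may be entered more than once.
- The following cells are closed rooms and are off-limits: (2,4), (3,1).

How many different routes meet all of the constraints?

A right/down-only route from (1,1) to (4,4) makes exactly 3 down-moves and 3 right-moves in some order.
With no other constraints that would be C(6,3) = 20 routes.
Subtract routes through each blocked cell (inclusion–exclusion for overlaps): − through (2,4): 4 − through (3,1): 4 → 12.
That gives 12 routes.

12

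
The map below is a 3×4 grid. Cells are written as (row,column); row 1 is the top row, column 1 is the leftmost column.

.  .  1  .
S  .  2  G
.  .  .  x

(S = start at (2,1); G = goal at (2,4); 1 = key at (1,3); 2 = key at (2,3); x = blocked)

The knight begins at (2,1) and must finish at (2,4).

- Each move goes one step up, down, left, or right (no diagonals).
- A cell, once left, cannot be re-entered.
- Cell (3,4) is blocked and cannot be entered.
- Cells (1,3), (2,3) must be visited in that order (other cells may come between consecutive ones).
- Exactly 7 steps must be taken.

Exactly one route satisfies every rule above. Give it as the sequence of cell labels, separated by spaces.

(2,1) (3,1) (3,2) (2,2) (1,2) (1,3) (2,3) (2,4)

The waypoints must appear in the order (1,3), (2,3), with no cell reused.
Route from (2,1): down to (3,1), right to (3,2), 2× up (reaching (1,2)), right to (1,3), down to (2,3), right to (2,4) — 7 moves in all.
Check: order respected (1 at step 5, 2 at step 6); 7 moves as required.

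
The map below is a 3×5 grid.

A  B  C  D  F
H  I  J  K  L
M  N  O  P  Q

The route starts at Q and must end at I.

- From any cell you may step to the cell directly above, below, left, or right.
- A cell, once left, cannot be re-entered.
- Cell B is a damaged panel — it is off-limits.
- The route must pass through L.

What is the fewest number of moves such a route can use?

4

Any route passes through L somewhere between Q and I. Summing Manhattan distances along the two legs (Q → L → I) gives a lower bound of 1 + 3 = 4 moves.
A route of 4 moves achieves this: Q → L → K → J → I.
Since 4 matches the lower bound, it is optimal.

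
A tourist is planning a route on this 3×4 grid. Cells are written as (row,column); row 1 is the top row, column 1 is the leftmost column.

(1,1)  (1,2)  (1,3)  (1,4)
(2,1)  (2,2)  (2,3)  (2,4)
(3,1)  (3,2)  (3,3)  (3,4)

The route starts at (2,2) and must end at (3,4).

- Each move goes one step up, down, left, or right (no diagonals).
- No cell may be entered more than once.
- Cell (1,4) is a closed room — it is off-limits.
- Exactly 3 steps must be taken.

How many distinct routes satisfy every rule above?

Need simple routes of exactly 3 moves from (2,2) to (3,4) (Manhattan distance 3, so 0 moves are spent on a detour and 0 undoing it).
Enumerating: (2,2) (3,2) (3,3) (3,4) | (2,2) (2,3) (3,3) (3,4) | (2,2) (2,3) (2,4) (3,4).
That gives 3 routes.

3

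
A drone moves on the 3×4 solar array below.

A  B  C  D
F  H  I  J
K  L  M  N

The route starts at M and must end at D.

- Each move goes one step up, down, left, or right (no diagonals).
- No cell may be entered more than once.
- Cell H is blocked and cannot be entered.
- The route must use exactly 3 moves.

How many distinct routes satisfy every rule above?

3

Need simple routes of exactly 3 moves from M to D (Manhattan distance 3, so 0 moves are spent on a detour and 0 undoing it).
Enumerating: M I C D | M I J D | M N J D.
That gives 3 routes.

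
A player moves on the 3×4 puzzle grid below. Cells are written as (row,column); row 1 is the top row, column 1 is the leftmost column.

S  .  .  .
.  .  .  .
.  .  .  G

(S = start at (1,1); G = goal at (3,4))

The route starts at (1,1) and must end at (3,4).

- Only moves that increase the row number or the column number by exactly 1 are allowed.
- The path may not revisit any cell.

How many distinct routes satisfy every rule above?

A right/down-only route from (1,1) to (3,4) makes exactly 2 down-moves and 3 right-moves in some order.
With no other constraints that would be C(5,2) = 10 routes.
That gives 10 routes.

10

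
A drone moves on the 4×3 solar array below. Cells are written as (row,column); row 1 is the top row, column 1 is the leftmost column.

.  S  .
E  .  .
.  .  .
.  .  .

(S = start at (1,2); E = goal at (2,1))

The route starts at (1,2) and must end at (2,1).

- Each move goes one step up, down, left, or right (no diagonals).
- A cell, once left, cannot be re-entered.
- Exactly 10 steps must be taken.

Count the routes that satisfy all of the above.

Need simple routes of exactly 10 moves from (1,2) to (2,1) (Manhattan distance 2, so 4 moves are spent on a detour and 4 undoing it).
Enumerating: (1,2) (1,3) (2,3) (3,3) (4,3) (4,2) (4,1) (3,1) (3,2) (2,2) (2,1) | (1,2) (1,3) (2,3) (2,2) (3,2) (3,3) (4,3) (4,2) (4,1) (3,1) (2,1).
That gives 2 routes.

2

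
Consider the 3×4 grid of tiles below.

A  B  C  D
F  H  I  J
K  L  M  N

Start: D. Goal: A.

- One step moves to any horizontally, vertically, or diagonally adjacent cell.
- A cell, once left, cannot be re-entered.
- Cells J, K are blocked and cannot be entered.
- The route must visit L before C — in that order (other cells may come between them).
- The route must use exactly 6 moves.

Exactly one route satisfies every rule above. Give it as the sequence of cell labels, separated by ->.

D -> I -> L -> H -> C -> B -> A

The waypoints must appear in the order L, C, with no cell reused.
Route from D: 2× down-left (reaching L), up to H, up-right to C, 2× left (reaching A) — 6 moves in all.
Check: order respected (L at step 2, C at step 4); 6 moves as required.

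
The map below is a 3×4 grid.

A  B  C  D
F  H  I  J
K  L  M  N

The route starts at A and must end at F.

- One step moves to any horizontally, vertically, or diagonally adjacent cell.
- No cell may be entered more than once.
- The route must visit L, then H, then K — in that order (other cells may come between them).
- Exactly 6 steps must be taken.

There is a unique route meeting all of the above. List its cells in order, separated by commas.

The waypoints must appear in the order L, H, K, with no cell reused.
Route from A: right to B, down-right to I, down-left to L, up to H, down-left to K, up to F — 6 moves in all.
Check: order respected (L at step 3, H at step 4, K at step 5); 6 moves as required.

A, B, I, L, H, K, F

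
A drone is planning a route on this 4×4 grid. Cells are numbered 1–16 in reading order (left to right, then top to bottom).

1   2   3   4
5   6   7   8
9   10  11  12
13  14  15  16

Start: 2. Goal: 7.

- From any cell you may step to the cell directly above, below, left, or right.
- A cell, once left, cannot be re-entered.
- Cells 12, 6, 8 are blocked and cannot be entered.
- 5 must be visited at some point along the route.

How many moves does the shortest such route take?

Any route passes through 5 somewhere between 2 and 7. Summing Manhattan distances along the two legs (2 → 5 → 7) gives a lower bound of 2 + 2 = 4 moves.
That bound ignores the blocked cells. Measuring each leg by the fewest moves that actually steer around them (2→5: 2; 5→7: 4) raises the lower bound to 6.
A route of 6 moves exists: 2 → 1 → 5 → 9 → 10 → 11 → 7.
Since 6 matches that lower bound, it is optimal.

6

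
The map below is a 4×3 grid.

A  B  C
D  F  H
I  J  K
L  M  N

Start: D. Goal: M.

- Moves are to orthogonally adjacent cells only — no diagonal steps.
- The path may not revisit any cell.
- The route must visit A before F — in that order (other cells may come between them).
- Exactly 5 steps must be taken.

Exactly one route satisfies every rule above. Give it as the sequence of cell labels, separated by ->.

The waypoints must appear in the order A, F, with no cell reused.
Route from D: up to A, right to B, 3× down (reaching M) — 5 moves in all.
Check: order respected (A at step 1, F at step 3); 5 moves as required.

D -> A -> B -> F -> J -> M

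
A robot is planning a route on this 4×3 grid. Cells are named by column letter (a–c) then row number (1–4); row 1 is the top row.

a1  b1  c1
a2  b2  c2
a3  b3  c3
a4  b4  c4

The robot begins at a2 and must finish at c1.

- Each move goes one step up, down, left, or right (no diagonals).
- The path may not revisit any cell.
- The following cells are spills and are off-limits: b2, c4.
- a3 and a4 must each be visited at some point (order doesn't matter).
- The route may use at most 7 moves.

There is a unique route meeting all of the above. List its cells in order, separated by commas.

Any route must reach a3 and a4 and still end at c1 within 7 moves, so the order of the required stops is forced.
Route from a2: down 2 to a4, right 1 to b4, up 1 to b3, right 1 to c3, up 2 to c1 — 7 moves in all.
Check: all required cells visited; 7 ≤ 7 moves.

a2, a3, a4, b4, b3, c3, c2, c1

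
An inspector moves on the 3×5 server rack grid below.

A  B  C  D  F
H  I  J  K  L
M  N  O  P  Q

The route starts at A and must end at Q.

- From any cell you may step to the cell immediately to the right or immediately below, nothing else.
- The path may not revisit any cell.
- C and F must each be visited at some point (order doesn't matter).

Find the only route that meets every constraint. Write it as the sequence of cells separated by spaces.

Moves only go right or down, so the column and row indices never decrease.
Route from A: right 4 to F, down 2 to Q — 6 moves in all.
Check: all required cells visited.

A B C D F L Q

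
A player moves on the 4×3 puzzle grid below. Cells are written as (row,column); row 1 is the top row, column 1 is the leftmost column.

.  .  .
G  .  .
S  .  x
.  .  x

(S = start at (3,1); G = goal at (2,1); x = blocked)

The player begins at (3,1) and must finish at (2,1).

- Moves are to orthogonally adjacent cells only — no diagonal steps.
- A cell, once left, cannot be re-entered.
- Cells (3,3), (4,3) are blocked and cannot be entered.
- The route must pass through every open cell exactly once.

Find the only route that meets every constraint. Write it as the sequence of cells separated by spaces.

Need to visit all 10 open cells exactly once, starting at (3,1) and ending at (2,1).
Route from (3,1): down to (4,1), right to (4,2), 2× up (reaching (2,2)), right to (2,3), up to (1,3), 2× left (reaching (1,1)), down to (2,1) — 9 moves in all.
Check: all 10 open cells covered.

(3,1) (4,1) (4,2) (3,2) (2,2) (2,3) (1,3) (1,2) (1,1) (2,1)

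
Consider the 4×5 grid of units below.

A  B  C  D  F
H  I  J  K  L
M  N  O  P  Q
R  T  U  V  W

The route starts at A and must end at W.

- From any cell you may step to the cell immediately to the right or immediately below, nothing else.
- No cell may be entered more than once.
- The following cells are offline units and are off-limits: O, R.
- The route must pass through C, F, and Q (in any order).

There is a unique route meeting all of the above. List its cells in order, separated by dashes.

Moves only go right or down, so the column and row indices never decrease.
Route from A: 4× right (reaching F), 3× down (reaching W) — 7 moves in all.
Check: all required cells visited.

A - B - C - D - F - L - Q - W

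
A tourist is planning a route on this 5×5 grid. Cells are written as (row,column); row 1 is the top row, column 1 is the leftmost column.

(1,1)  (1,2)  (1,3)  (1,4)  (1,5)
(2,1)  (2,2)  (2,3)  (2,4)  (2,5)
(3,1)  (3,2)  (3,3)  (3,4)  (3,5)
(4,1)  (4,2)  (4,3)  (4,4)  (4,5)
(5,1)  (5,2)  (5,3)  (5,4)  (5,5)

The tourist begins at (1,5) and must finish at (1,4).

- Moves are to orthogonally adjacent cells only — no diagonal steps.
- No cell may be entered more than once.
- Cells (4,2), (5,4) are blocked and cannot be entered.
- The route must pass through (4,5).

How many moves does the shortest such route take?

Any route passes through (4,5) somewhere between (1,5) and (1,4). Summing Manhattan distances along the two legs ((1,5) → (4,5) → (1,4)) gives a lower bound of 3 + 4 = 7 moves.
A route of 7 moves achieves this: (1,5) → (2,5) → (3,5) → (4,5) → (4,4) → (3,4) → (2,4) → (1,4).
Since 7 matches the lower bound, it is optimal.

7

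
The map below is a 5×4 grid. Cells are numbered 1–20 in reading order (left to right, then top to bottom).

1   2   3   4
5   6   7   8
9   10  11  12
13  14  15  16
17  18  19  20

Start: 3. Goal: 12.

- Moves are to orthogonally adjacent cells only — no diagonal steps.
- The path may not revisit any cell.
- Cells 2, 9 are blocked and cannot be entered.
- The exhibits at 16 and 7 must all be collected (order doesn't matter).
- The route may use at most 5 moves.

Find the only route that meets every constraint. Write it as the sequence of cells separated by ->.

3 -> 7 -> 11 -> 15 -> 16 -> 12

Any route must reach 16 and 7 and still end at 12 within 5 moves, so the order of the required stops is forced.
Route from 3: down 3 to 15, right 1 to 16, up 1 to 12 — 5 moves in all.
Check: all required cells visited; 5 ≤ 5 moves.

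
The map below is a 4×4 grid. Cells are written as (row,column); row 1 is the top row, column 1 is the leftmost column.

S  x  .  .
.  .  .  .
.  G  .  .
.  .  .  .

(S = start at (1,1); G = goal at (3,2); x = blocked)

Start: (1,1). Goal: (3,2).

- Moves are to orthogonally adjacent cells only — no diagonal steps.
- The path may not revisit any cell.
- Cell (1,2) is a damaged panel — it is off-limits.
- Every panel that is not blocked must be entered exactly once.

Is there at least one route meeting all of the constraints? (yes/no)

Colour the cells like a checkerboard: each orthogonal step flips colour, so a Hamiltonian route alternates colours. Here there are 8 cells of one colour and 7 of the other, with start on the opposite colour to the goal — the counts and endpoints can't be arranged into an alternating sequence of length 15, so no Hamiltonian route exists.

no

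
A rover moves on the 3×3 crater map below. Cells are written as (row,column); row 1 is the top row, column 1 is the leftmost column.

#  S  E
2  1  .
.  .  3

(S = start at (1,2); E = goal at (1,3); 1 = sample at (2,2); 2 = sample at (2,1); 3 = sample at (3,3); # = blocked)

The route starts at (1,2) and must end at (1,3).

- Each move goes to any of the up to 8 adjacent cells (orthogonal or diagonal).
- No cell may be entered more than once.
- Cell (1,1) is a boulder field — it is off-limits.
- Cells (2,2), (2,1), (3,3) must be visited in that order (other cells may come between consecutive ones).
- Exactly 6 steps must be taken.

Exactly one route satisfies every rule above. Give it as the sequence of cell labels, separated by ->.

The waypoints must appear in the order (2,2), (2,1), (3,3), with no cell reused.
Route from (1,2): down 1 to (2,2), left 1 to (2,1), down-right 1 to (3,2), right 1 to (3,3), up 2 to (1,3) — 6 moves in all.
Check: order respected (1 at step 1, 2 at step 2, 3 at step 4); 6 moves as required.

(1,2) -> (2,2) -> (2,1) -> (3,2) -> (3,3) -> (2,3) -> (1,3)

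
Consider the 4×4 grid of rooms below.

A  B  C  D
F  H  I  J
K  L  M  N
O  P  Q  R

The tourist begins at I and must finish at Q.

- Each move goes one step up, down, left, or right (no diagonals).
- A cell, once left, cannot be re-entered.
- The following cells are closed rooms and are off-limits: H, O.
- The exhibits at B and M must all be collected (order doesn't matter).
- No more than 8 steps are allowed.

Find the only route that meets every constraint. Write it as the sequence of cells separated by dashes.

Any route must reach B and M and still end at Q within 8 moves, so the order of the required stops is forced.
Route from I: up 1 to C, left 2 to A, down 2 to K, right 2 to M, down 1 to Q — 8 moves in all.
Check: all required cells visited; 8 ≤ 8 moves.

I - C - B - A - F - K - L - M - Q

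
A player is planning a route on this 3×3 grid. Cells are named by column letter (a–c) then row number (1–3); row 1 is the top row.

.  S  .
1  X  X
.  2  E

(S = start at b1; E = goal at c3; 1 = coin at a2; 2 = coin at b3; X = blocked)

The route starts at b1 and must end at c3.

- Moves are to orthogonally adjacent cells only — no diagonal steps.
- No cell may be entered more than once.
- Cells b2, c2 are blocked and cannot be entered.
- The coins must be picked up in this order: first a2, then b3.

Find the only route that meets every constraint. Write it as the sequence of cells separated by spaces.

b1 a1 a2 a3 b3 c3

The waypoints must appear in the order a2, b3, with no cell reused.
Route from b1: left 1 to a1, down 2 to a3, right 2 to c3 — 5 moves in all.
Check: order respected (1 at step 2, 2 at step 4).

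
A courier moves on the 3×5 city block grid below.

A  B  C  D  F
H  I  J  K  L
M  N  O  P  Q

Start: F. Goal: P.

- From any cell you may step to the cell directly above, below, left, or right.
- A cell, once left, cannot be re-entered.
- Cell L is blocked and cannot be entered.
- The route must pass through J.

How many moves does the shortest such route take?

5

Any route passes through J somewhere between F and P. Summing Manhattan distances along the two legs (F → J → P) gives a lower bound of 3 + 2 = 5 moves.
A route of 5 moves achieves this: F → D → K → J → O → P.
Since 5 matches the lower bound, it is optimal.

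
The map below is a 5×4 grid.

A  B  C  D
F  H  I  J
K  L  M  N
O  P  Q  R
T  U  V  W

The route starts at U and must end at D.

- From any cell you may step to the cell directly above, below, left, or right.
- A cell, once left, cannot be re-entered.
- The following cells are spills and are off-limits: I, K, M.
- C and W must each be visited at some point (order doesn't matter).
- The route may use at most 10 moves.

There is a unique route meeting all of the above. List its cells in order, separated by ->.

The 10-move cap with required stops at C, W leaves no slack for detours.
Route from U: 2× right (reaching W), up to R, 2× left (reaching P), 3× up (reaching B), 2× right (reaching D) — 10 moves in all.
Check: all required cells visited; 10 ≤ 10 moves.

U -> V -> W -> R -> Q -> P -> L -> H -> B -> C -> D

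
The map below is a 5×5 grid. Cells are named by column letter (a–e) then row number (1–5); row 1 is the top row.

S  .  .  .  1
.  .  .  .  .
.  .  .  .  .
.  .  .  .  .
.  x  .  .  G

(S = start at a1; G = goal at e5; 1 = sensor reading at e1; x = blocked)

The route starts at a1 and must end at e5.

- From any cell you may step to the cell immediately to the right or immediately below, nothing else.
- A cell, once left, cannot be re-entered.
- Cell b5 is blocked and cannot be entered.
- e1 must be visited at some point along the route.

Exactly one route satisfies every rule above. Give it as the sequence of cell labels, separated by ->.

Moves only go right or down, so the column and row indices never decrease.
Route from a1: 4× right (reaching e1), 4× down (reaching e5) — 8 moves in all.
Check: all required cells visited.

a1 -> b1 -> c1 -> d1 -> e1 -> e2 -> e3 -> e4 -> e5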